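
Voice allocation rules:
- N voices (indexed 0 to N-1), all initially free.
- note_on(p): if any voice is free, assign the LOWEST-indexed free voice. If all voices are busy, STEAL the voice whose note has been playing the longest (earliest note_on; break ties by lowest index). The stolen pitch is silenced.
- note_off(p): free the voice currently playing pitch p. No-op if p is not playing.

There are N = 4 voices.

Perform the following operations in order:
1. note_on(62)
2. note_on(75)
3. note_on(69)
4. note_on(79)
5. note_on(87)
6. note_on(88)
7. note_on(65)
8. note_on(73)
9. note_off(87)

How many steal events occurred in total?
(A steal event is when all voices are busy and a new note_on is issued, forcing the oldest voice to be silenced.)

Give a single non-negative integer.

Op 1: note_on(62): voice 0 is free -> assigned | voices=[62 - - -]
Op 2: note_on(75): voice 1 is free -> assigned | voices=[62 75 - -]
Op 3: note_on(69): voice 2 is free -> assigned | voices=[62 75 69 -]
Op 4: note_on(79): voice 3 is free -> assigned | voices=[62 75 69 79]
Op 5: note_on(87): all voices busy, STEAL voice 0 (pitch 62, oldest) -> assign | voices=[87 75 69 79]
Op 6: note_on(88): all voices busy, STEAL voice 1 (pitch 75, oldest) -> assign | voices=[87 88 69 79]
Op 7: note_on(65): all voices busy, STEAL voice 2 (pitch 69, oldest) -> assign | voices=[87 88 65 79]
Op 8: note_on(73): all voices busy, STEAL voice 3 (pitch 79, oldest) -> assign | voices=[87 88 65 73]
Op 9: note_off(87): free voice 0 | voices=[- 88 65 73]

Answer: 4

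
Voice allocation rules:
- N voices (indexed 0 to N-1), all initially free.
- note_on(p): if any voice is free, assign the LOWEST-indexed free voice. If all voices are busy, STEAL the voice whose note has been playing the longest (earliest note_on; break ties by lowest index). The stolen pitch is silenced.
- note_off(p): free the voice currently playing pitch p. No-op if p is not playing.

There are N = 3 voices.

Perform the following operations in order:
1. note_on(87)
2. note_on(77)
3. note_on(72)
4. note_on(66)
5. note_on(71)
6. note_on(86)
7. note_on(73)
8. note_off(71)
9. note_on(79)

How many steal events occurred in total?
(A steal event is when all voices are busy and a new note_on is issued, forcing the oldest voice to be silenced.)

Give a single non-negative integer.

Op 1: note_on(87): voice 0 is free -> assigned | voices=[87 - -]
Op 2: note_on(77): voice 1 is free -> assigned | voices=[87 77 -]
Op 3: note_on(72): voice 2 is free -> assigned | voices=[87 77 72]
Op 4: note_on(66): all voices busy, STEAL voice 0 (pitch 87, oldest) -> assign | voices=[66 77 72]
Op 5: note_on(71): all voices busy, STEAL voice 1 (pitch 77, oldest) -> assign | voices=[66 71 72]
Op 6: note_on(86): all voices busy, STEAL voice 2 (pitch 72, oldest) -> assign | voices=[66 71 86]
Op 7: note_on(73): all voices busy, STEAL voice 0 (pitch 66, oldest) -> assign | voices=[73 71 86]
Op 8: note_off(71): free voice 1 | voices=[73 - 86]
Op 9: note_on(79): voice 1 is free -> assigned | voices=[73 79 86]

Answer: 4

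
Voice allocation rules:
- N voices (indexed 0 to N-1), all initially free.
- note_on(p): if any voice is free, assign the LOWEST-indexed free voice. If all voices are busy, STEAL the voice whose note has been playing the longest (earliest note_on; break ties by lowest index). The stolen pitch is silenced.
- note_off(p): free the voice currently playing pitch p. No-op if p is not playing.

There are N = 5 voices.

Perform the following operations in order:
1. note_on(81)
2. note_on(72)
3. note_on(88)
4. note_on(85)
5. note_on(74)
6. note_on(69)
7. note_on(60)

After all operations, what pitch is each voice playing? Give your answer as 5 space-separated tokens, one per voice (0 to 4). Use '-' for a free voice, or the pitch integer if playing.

Answer: 69 60 88 85 74

Derivation:
Op 1: note_on(81): voice 0 is free -> assigned | voices=[81 - - - -]
Op 2: note_on(72): voice 1 is free -> assigned | voices=[81 72 - - -]
Op 3: note_on(88): voice 2 is free -> assigned | voices=[81 72 88 - -]
Op 4: note_on(85): voice 3 is free -> assigned | voices=[81 72 88 85 -]
Op 5: note_on(74): voice 4 is free -> assigned | voices=[81 72 88 85 74]
Op 6: note_on(69): all voices busy, STEAL voice 0 (pitch 81, oldest) -> assign | voices=[69 72 88 85 74]
Op 7: note_on(60): all voices busy, STEAL voice 1 (pitch 72, oldest) -> assign | voices=[69 60 88 85 74]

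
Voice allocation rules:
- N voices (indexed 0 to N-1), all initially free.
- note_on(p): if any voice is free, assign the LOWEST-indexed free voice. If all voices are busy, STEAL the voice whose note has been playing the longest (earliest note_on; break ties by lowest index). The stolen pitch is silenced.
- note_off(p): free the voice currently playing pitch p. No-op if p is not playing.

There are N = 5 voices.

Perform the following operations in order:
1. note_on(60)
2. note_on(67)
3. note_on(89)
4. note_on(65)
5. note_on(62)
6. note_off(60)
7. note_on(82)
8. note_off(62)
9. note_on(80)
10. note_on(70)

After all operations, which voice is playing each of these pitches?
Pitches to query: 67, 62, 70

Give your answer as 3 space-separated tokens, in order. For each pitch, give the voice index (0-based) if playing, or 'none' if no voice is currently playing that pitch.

Answer: none none 1

Derivation:
Op 1: note_on(60): voice 0 is free -> assigned | voices=[60 - - - -]
Op 2: note_on(67): voice 1 is free -> assigned | voices=[60 67 - - -]
Op 3: note_on(89): voice 2 is free -> assigned | voices=[60 67 89 - -]
Op 4: note_on(65): voice 3 is free -> assigned | voices=[60 67 89 65 -]
Op 5: note_on(62): voice 4 is free -> assigned | voices=[60 67 89 65 62]
Op 6: note_off(60): free voice 0 | voices=[- 67 89 65 62]
Op 7: note_on(82): voice 0 is free -> assigned | voices=[82 67 89 65 62]
Op 8: note_off(62): free voice 4 | voices=[82 67 89 65 -]
Op 9: note_on(80): voice 4 is free -> assigned | voices=[82 67 89 65 80]
Op 10: note_on(70): all voices busy, STEAL voice 1 (pitch 67, oldest) -> assign | voices=[82 70 89 65 80]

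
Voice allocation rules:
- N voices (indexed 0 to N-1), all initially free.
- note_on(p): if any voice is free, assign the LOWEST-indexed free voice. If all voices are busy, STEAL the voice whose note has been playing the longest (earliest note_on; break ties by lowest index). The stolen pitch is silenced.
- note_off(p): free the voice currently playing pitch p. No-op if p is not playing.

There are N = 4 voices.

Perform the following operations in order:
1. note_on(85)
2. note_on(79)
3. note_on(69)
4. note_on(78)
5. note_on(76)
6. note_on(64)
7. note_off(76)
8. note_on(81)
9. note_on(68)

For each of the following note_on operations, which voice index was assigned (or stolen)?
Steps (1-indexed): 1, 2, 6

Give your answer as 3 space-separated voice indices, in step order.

Op 1: note_on(85): voice 0 is free -> assigned | voices=[85 - - -]
Op 2: note_on(79): voice 1 is free -> assigned | voices=[85 79 - -]
Op 3: note_on(69): voice 2 is free -> assigned | voices=[85 79 69 -]
Op 4: note_on(78): voice 3 is free -> assigned | voices=[85 79 69 78]
Op 5: note_on(76): all voices busy, STEAL voice 0 (pitch 85, oldest) -> assign | voices=[76 79 69 78]
Op 6: note_on(64): all voices busy, STEAL voice 1 (pitch 79, oldest) -> assign | voices=[76 64 69 78]
Op 7: note_off(76): free voice 0 | voices=[- 64 69 78]
Op 8: note_on(81): voice 0 is free -> assigned | voices=[81 64 69 78]
Op 9: note_on(68): all voices busy, STEAL voice 2 (pitch 69, oldest) -> assign | voices=[81 64 68 78]

Answer: 0 1 1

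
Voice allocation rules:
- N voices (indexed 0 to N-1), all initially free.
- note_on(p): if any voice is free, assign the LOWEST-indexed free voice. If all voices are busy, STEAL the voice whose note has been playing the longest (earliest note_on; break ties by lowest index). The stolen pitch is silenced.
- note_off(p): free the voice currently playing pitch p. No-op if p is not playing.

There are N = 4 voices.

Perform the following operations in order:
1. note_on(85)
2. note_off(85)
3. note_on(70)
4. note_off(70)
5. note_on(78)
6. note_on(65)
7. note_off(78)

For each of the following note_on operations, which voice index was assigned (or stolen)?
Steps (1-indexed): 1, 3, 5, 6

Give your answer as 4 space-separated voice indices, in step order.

Op 1: note_on(85): voice 0 is free -> assigned | voices=[85 - - -]
Op 2: note_off(85): free voice 0 | voices=[- - - -]
Op 3: note_on(70): voice 0 is free -> assigned | voices=[70 - - -]
Op 4: note_off(70): free voice 0 | voices=[- - - -]
Op 5: note_on(78): voice 0 is free -> assigned | voices=[78 - - -]
Op 6: note_on(65): voice 1 is free -> assigned | voices=[78 65 - -]
Op 7: note_off(78): free voice 0 | voices=[- 65 - -]

Answer: 0 0 0 1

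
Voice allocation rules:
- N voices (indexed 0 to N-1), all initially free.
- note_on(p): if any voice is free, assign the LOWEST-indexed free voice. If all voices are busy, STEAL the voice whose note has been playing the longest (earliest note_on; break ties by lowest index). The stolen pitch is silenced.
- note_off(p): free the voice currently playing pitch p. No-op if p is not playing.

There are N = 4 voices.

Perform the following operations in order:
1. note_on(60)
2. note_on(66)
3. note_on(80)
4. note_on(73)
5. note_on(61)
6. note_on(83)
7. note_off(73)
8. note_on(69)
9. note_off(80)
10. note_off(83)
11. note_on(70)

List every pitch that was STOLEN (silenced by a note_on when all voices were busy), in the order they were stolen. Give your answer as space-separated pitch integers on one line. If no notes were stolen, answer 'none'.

Op 1: note_on(60): voice 0 is free -> assigned | voices=[60 - - -]
Op 2: note_on(66): voice 1 is free -> assigned | voices=[60 66 - -]
Op 3: note_on(80): voice 2 is free -> assigned | voices=[60 66 80 -]
Op 4: note_on(73): voice 3 is free -> assigned | voices=[60 66 80 73]
Op 5: note_on(61): all voices busy, STEAL voice 0 (pitch 60, oldest) -> assign | voices=[61 66 80 73]
Op 6: note_on(83): all voices busy, STEAL voice 1 (pitch 66, oldest) -> assign | voices=[61 83 80 73]
Op 7: note_off(73): free voice 3 | voices=[61 83 80 -]
Op 8: note_on(69): voice 3 is free -> assigned | voices=[61 83 80 69]
Op 9: note_off(80): free voice 2 | voices=[61 83 - 69]
Op 10: note_off(83): free voice 1 | voices=[61 - - 69]
Op 11: note_on(70): voice 1 is free -> assigned | voices=[61 70 - 69]

Answer: 60 66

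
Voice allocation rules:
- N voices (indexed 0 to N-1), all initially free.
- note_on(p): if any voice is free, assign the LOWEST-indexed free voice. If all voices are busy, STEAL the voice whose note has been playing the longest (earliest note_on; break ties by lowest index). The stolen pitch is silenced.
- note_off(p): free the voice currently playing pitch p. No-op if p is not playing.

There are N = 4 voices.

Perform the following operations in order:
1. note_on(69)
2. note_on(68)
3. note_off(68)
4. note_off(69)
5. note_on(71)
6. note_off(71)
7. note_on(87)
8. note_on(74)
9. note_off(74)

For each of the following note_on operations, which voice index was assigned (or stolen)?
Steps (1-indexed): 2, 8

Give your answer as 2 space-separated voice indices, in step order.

Answer: 1 1

Derivation:
Op 1: note_on(69): voice 0 is free -> assigned | voices=[69 - - -]
Op 2: note_on(68): voice 1 is free -> assigned | voices=[69 68 - -]
Op 3: note_off(68): free voice 1 | voices=[69 - - -]
Op 4: note_off(69): free voice 0 | voices=[- - - -]
Op 5: note_on(71): voice 0 is free -> assigned | voices=[71 - - -]
Op 6: note_off(71): free voice 0 | voices=[- - - -]
Op 7: note_on(87): voice 0 is free -> assigned | voices=[87 - - -]
Op 8: note_on(74): voice 1 is free -> assigned | voices=[87 74 - -]
Op 9: note_off(74): free voice 1 | voices=[87 - - -]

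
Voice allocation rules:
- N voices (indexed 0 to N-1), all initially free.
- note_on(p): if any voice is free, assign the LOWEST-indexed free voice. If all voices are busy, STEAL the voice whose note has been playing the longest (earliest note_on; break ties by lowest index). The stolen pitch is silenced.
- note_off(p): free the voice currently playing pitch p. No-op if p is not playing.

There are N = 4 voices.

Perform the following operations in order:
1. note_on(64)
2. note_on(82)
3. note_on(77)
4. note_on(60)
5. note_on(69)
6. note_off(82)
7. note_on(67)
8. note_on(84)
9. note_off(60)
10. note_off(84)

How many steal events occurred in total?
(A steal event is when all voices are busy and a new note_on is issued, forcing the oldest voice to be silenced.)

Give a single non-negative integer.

Answer: 2

Derivation:
Op 1: note_on(64): voice 0 is free -> assigned | voices=[64 - - -]
Op 2: note_on(82): voice 1 is free -> assigned | voices=[64 82 - -]
Op 3: note_on(77): voice 2 is free -> assigned | voices=[64 82 77 -]
Op 4: note_on(60): voice 3 is free -> assigned | voices=[64 82 77 60]
Op 5: note_on(69): all voices busy, STEAL voice 0 (pitch 64, oldest) -> assign | voices=[69 82 77 60]
Op 6: note_off(82): free voice 1 | voices=[69 - 77 60]
Op 7: note_on(67): voice 1 is free -> assigned | voices=[69 67 77 60]
Op 8: note_on(84): all voices busy, STEAL voice 2 (pitch 77, oldest) -> assign | voices=[69 67 84 60]
Op 9: note_off(60): free voice 3 | voices=[69 67 84 -]
Op 10: note_off(84): free voice 2 | voices=[69 67 - -]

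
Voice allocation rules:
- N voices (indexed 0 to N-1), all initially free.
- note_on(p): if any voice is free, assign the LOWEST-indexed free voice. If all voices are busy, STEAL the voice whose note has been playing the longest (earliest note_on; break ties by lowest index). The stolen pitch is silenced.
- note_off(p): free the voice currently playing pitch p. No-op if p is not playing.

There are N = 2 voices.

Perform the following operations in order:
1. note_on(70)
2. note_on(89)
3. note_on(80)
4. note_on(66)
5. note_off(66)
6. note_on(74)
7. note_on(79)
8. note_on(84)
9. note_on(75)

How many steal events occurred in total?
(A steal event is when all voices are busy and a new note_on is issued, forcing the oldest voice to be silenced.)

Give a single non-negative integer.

Answer: 5

Derivation:
Op 1: note_on(70): voice 0 is free -> assigned | voices=[70 -]
Op 2: note_on(89): voice 1 is free -> assigned | voices=[70 89]
Op 3: note_on(80): all voices busy, STEAL voice 0 (pitch 70, oldest) -> assign | voices=[80 89]
Op 4: note_on(66): all voices busy, STEAL voice 1 (pitch 89, oldest) -> assign | voices=[80 66]
Op 5: note_off(66): free voice 1 | voices=[80 -]
Op 6: note_on(74): voice 1 is free -> assigned | voices=[80 74]
Op 7: note_on(79): all voices busy, STEAL voice 0 (pitch 80, oldest) -> assign | voices=[79 74]
Op 8: note_on(84): all voices busy, STEAL voice 1 (pitch 74, oldest) -> assign | voices=[79 84]
Op 9: note_on(75): all voices busy, STEAL voice 0 (pitch 79, oldest) -> assign | voices=[75 84]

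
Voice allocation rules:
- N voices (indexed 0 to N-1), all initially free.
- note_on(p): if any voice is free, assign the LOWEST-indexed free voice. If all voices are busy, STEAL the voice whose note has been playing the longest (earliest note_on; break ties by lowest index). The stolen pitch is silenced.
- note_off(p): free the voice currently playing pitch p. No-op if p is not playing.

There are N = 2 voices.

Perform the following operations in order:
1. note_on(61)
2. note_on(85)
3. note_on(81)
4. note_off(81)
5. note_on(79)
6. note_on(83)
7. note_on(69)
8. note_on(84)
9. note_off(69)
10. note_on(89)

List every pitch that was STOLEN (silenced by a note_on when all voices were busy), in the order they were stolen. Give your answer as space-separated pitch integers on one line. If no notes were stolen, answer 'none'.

Op 1: note_on(61): voice 0 is free -> assigned | voices=[61 -]
Op 2: note_on(85): voice 1 is free -> assigned | voices=[61 85]
Op 3: note_on(81): all voices busy, STEAL voice 0 (pitch 61, oldest) -> assign | voices=[81 85]
Op 4: note_off(81): free voice 0 | voices=[- 85]
Op 5: note_on(79): voice 0 is free -> assigned | voices=[79 85]
Op 6: note_on(83): all voices busy, STEAL voice 1 (pitch 85, oldest) -> assign | voices=[79 83]
Op 7: note_on(69): all voices busy, STEAL voice 0 (pitch 79, oldest) -> assign | voices=[69 83]
Op 8: note_on(84): all voices busy, STEAL voice 1 (pitch 83, oldest) -> assign | voices=[69 84]
Op 9: note_off(69): free voice 0 | voices=[- 84]
Op 10: note_on(89): voice 0 is free -> assigned | voices=[89 84]

Answer: 61 85 79 83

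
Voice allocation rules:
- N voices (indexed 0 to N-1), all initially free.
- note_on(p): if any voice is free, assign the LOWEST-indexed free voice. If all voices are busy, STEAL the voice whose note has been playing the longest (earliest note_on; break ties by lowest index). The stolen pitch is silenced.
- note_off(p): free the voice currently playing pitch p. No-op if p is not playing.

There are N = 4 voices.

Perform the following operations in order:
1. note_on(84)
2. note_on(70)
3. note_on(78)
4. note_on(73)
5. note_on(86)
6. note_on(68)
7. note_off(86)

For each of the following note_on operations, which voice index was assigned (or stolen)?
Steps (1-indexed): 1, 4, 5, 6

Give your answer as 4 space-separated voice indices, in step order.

Answer: 0 3 0 1

Derivation:
Op 1: note_on(84): voice 0 is free -> assigned | voices=[84 - - -]
Op 2: note_on(70): voice 1 is free -> assigned | voices=[84 70 - -]
Op 3: note_on(78): voice 2 is free -> assigned | voices=[84 70 78 -]
Op 4: note_on(73): voice 3 is free -> assigned | voices=[84 70 78 73]
Op 5: note_on(86): all voices busy, STEAL voice 0 (pitch 84, oldest) -> assign | voices=[86 70 78 73]
Op 6: note_on(68): all voices busy, STEAL voice 1 (pitch 70, oldest) -> assign | voices=[86 68 78 73]
Op 7: note_off(86): free voice 0 | voices=[- 68 78 73]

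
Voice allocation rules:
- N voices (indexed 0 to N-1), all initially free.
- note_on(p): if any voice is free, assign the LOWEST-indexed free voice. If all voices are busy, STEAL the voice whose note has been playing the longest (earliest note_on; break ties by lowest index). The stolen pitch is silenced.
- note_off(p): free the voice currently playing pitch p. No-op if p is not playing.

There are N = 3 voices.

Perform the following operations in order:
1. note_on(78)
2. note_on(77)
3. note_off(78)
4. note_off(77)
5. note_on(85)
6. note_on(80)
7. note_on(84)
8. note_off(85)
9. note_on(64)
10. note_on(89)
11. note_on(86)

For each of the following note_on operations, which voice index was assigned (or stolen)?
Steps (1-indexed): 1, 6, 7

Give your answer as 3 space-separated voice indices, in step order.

Op 1: note_on(78): voice 0 is free -> assigned | voices=[78 - -]
Op 2: note_on(77): voice 1 is free -> assigned | voices=[78 77 -]
Op 3: note_off(78): free voice 0 | voices=[- 77 -]
Op 4: note_off(77): free voice 1 | voices=[- - -]
Op 5: note_on(85): voice 0 is free -> assigned | voices=[85 - -]
Op 6: note_on(80): voice 1 is free -> assigned | voices=[85 80 -]
Op 7: note_on(84): voice 2 is free -> assigned | voices=[85 80 84]
Op 8: note_off(85): free voice 0 | voices=[- 80 84]
Op 9: note_on(64): voice 0 is free -> assigned | voices=[64 80 84]
Op 10: note_on(89): all voices busy, STEAL voice 1 (pitch 80, oldest) -> assign | voices=[64 89 84]
Op 11: note_on(86): all voices busy, STEAL voice 2 (pitch 84, oldest) -> assign | voices=[64 89 86]

Answer: 0 1 2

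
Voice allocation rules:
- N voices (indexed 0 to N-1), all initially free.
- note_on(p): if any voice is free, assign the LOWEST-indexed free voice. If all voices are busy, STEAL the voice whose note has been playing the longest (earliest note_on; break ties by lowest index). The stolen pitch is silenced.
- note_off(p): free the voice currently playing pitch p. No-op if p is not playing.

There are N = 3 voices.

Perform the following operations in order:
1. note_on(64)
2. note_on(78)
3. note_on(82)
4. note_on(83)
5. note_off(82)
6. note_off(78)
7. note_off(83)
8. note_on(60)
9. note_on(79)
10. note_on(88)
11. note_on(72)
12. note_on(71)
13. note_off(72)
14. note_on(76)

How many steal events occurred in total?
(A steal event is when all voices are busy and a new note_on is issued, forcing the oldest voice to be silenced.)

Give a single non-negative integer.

Op 1: note_on(64): voice 0 is free -> assigned | voices=[64 - -]
Op 2: note_on(78): voice 1 is free -> assigned | voices=[64 78 -]
Op 3: note_on(82): voice 2 is free -> assigned | voices=[64 78 82]
Op 4: note_on(83): all voices busy, STEAL voice 0 (pitch 64, oldest) -> assign | voices=[83 78 82]
Op 5: note_off(82): free voice 2 | voices=[83 78 -]
Op 6: note_off(78): free voice 1 | voices=[83 - -]
Op 7: note_off(83): free voice 0 | voices=[- - -]
Op 8: note_on(60): voice 0 is free -> assigned | voices=[60 - -]
Op 9: note_on(79): voice 1 is free -> assigned | voices=[60 79 -]
Op 10: note_on(88): voice 2 is free -> assigned | voices=[60 79 88]
Op 11: note_on(72): all voices busy, STEAL voice 0 (pitch 60, oldest) -> assign | voices=[72 79 88]
Op 12: note_on(71): all voices busy, STEAL voice 1 (pitch 79, oldest) -> assign | voices=[72 71 88]
Op 13: note_off(72): free voice 0 | voices=[- 71 88]
Op 14: note_on(76): voice 0 is free -> assigned | voices=[76 71 88]

Answer: 3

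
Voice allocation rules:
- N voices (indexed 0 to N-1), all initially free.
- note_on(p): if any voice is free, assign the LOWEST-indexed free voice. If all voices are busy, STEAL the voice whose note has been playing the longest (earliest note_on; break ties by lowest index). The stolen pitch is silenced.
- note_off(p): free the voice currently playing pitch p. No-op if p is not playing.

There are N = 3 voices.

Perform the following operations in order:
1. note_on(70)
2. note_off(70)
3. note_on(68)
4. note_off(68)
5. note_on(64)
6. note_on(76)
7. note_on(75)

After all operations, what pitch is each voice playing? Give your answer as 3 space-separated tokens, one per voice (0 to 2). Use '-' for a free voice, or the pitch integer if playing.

Op 1: note_on(70): voice 0 is free -> assigned | voices=[70 - -]
Op 2: note_off(70): free voice 0 | voices=[- - -]
Op 3: note_on(68): voice 0 is free -> assigned | voices=[68 - -]
Op 4: note_off(68): free voice 0 | voices=[- - -]
Op 5: note_on(64): voice 0 is free -> assigned | voices=[64 - -]
Op 6: note_on(76): voice 1 is free -> assigned | voices=[64 76 -]
Op 7: note_on(75): voice 2 is free -> assigned | voices=[64 76 75]

Answer: 64 76 75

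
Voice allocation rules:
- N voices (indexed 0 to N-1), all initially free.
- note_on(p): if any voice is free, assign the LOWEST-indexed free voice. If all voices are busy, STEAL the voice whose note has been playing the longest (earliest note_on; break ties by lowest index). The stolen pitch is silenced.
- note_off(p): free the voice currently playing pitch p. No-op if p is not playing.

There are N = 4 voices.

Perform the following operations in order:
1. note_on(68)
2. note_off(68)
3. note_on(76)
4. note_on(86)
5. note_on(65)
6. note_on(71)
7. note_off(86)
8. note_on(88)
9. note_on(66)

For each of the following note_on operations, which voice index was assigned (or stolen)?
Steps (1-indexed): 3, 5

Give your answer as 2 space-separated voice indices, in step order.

Answer: 0 2

Derivation:
Op 1: note_on(68): voice 0 is free -> assigned | voices=[68 - - -]
Op 2: note_off(68): free voice 0 | voices=[- - - -]
Op 3: note_on(76): voice 0 is free -> assigned | voices=[76 - - -]
Op 4: note_on(86): voice 1 is free -> assigned | voices=[76 86 - -]
Op 5: note_on(65): voice 2 is free -> assigned | voices=[76 86 65 -]
Op 6: note_on(71): voice 3 is free -> assigned | voices=[76 86 65 71]
Op 7: note_off(86): free voice 1 | voices=[76 - 65 71]
Op 8: note_on(88): voice 1 is free -> assigned | voices=[76 88 65 71]
Op 9: note_on(66): all voices busy, STEAL voice 0 (pitch 76, oldest) -> assign | voices=[66 88 65 71]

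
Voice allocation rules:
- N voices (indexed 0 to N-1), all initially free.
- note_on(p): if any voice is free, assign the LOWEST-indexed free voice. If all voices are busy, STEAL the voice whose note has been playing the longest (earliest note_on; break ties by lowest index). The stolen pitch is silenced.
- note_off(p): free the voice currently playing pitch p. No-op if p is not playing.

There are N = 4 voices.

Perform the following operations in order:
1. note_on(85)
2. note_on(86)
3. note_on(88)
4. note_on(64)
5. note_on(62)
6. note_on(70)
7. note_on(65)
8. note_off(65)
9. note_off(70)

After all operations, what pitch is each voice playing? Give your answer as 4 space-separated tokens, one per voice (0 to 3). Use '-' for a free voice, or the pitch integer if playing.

Answer: 62 - - 64

Derivation:
Op 1: note_on(85): voice 0 is free -> assigned | voices=[85 - - -]
Op 2: note_on(86): voice 1 is free -> assigned | voices=[85 86 - -]
Op 3: note_on(88): voice 2 is free -> assigned | voices=[85 86 88 -]
Op 4: note_on(64): voice 3 is free -> assigned | voices=[85 86 88 64]
Op 5: note_on(62): all voices busy, STEAL voice 0 (pitch 85, oldest) -> assign | voices=[62 86 88 64]
Op 6: note_on(70): all voices busy, STEAL voice 1 (pitch 86, oldest) -> assign | voices=[62 70 88 64]
Op 7: note_on(65): all voices busy, STEAL voice 2 (pitch 88, oldest) -> assign | voices=[62 70 65 64]
Op 8: note_off(65): free voice 2 | voices=[62 70 - 64]
Op 9: note_off(70): free voice 1 | voices=[62 - - 64]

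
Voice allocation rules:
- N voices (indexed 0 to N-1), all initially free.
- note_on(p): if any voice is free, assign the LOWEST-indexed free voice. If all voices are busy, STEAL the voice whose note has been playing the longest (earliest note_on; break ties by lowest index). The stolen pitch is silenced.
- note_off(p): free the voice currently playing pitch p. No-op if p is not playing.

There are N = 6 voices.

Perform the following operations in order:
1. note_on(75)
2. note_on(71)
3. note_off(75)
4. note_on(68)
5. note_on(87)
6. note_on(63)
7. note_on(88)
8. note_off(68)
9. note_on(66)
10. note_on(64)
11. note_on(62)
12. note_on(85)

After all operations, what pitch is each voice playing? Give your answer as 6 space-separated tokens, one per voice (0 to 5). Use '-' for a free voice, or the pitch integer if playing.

Answer: 66 62 85 63 88 64

Derivation:
Op 1: note_on(75): voice 0 is free -> assigned | voices=[75 - - - - -]
Op 2: note_on(71): voice 1 is free -> assigned | voices=[75 71 - - - -]
Op 3: note_off(75): free voice 0 | voices=[- 71 - - - -]
Op 4: note_on(68): voice 0 is free -> assigned | voices=[68 71 - - - -]
Op 5: note_on(87): voice 2 is free -> assigned | voices=[68 71 87 - - -]
Op 6: note_on(63): voice 3 is free -> assigned | voices=[68 71 87 63 - -]
Op 7: note_on(88): voice 4 is free -> assigned | voices=[68 71 87 63 88 -]
Op 8: note_off(68): free voice 0 | voices=[- 71 87 63 88 -]
Op 9: note_on(66): voice 0 is free -> assigned | voices=[66 71 87 63 88 -]
Op 10: note_on(64): voice 5 is free -> assigned | voices=[66 71 87 63 88 64]
Op 11: note_on(62): all voices busy, STEAL voice 1 (pitch 71, oldest) -> assign | voices=[66 62 87 63 88 64]
Op 12: note_on(85): all voices busy, STEAL voice 2 (pitch 87, oldest) -> assign | voices=[66 62 85 63 88 64]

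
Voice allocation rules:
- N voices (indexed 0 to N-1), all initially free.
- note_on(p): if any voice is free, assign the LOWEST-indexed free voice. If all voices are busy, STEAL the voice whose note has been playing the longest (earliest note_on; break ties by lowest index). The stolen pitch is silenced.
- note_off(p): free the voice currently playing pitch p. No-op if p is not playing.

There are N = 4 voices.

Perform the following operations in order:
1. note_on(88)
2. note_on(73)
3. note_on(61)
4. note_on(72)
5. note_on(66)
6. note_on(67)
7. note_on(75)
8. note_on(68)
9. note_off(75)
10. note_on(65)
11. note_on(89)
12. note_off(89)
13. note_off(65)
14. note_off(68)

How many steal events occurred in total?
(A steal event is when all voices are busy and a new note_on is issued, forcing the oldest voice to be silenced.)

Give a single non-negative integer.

Answer: 5

Derivation:
Op 1: note_on(88): voice 0 is free -> assigned | voices=[88 - - -]
Op 2: note_on(73): voice 1 is free -> assigned | voices=[88 73 - -]
Op 3: note_on(61): voice 2 is free -> assigned | voices=[88 73 61 -]
Op 4: note_on(72): voice 3 is free -> assigned | voices=[88 73 61 72]
Op 5: note_on(66): all voices busy, STEAL voice 0 (pitch 88, oldest) -> assign | voices=[66 73 61 72]
Op 6: note_on(67): all voices busy, STEAL voice 1 (pitch 73, oldest) -> assign | voices=[66 67 61 72]
Op 7: note_on(75): all voices busy, STEAL voice 2 (pitch 61, oldest) -> assign | voices=[66 67 75 72]
Op 8: note_on(68): all voices busy, STEAL voice 3 (pitch 72, oldest) -> assign | voices=[66 67 75 68]
Op 9: note_off(75): free voice 2 | voices=[66 67 - 68]
Op 10: note_on(65): voice 2 is free -> assigned | voices=[66 67 65 68]
Op 11: note_on(89): all voices busy, STEAL voice 0 (pitch 66, oldest) -> assign | voices=[89 67 65 68]
Op 12: note_off(89): free voice 0 | voices=[- 67 65 68]
Op 13: note_off(65): free voice 2 | voices=[- 67 - 68]
Op 14: note_off(68): free voice 3 | voices=[- 67 - -]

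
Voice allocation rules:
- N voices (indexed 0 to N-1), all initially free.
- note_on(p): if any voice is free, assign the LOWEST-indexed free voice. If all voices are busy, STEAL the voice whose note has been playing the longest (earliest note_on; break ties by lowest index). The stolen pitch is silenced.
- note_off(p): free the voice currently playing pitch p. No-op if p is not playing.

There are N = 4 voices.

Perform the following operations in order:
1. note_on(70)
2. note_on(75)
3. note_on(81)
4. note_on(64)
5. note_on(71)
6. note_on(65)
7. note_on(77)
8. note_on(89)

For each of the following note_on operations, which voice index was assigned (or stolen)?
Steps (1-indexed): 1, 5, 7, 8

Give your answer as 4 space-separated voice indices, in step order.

Answer: 0 0 2 3

Derivation:
Op 1: note_on(70): voice 0 is free -> assigned | voices=[70 - - -]
Op 2: note_on(75): voice 1 is free -> assigned | voices=[70 75 - -]
Op 3: note_on(81): voice 2 is free -> assigned | voices=[70 75 81 -]
Op 4: note_on(64): voice 3 is free -> assigned | voices=[70 75 81 64]
Op 5: note_on(71): all voices busy, STEAL voice 0 (pitch 70, oldest) -> assign | voices=[71 75 81 64]
Op 6: note_on(65): all voices busy, STEAL voice 1 (pitch 75, oldest) -> assign | voices=[71 65 81 64]
Op 7: note_on(77): all voices busy, STEAL voice 2 (pitch 81, oldest) -> assign | voices=[71 65 77 64]
Op 8: note_on(89): all voices busy, STEAL voice 3 (pitch 64, oldest) -> assign | voices=[71 65 77 89]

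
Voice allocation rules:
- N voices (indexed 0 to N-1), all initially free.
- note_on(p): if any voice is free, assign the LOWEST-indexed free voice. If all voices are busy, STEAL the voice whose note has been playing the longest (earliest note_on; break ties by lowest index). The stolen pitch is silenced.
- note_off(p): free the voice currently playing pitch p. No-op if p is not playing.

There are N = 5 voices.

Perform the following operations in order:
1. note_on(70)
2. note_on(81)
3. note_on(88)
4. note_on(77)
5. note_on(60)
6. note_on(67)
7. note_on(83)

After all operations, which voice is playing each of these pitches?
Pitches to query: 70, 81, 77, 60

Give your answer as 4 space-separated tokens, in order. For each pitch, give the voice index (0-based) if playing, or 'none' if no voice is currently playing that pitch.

Answer: none none 3 4

Derivation:
Op 1: note_on(70): voice 0 is free -> assigned | voices=[70 - - - -]
Op 2: note_on(81): voice 1 is free -> assigned | voices=[70 81 - - -]
Op 3: note_on(88): voice 2 is free -> assigned | voices=[70 81 88 - -]
Op 4: note_on(77): voice 3 is free -> assigned | voices=[70 81 88 77 -]
Op 5: note_on(60): voice 4 is free -> assigned | voices=[70 81 88 77 60]
Op 6: note_on(67): all voices busy, STEAL voice 0 (pitch 70, oldest) -> assign | voices=[67 81 88 77 60]
Op 7: note_on(83): all voices busy, STEAL voice 1 (pitch 81, oldest) -> assign | voices=[67 83 88 77 60]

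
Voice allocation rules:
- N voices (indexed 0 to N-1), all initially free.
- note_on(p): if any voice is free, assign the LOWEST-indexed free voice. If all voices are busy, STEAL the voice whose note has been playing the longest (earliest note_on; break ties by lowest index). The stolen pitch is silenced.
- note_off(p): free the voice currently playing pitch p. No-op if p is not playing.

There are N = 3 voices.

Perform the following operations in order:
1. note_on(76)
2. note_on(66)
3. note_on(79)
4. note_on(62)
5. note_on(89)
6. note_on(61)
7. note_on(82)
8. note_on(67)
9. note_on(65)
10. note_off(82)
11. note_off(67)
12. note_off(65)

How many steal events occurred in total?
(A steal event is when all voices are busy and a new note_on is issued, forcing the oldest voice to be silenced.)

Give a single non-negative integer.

Op 1: note_on(76): voice 0 is free -> assigned | voices=[76 - -]
Op 2: note_on(66): voice 1 is free -> assigned | voices=[76 66 -]
Op 3: note_on(79): voice 2 is free -> assigned | voices=[76 66 79]
Op 4: note_on(62): all voices busy, STEAL voice 0 (pitch 76, oldest) -> assign | voices=[62 66 79]
Op 5: note_on(89): all voices busy, STEAL voice 1 (pitch 66, oldest) -> assign | voices=[62 89 79]
Op 6: note_on(61): all voices busy, STEAL voice 2 (pitch 79, oldest) -> assign | voices=[62 89 61]
Op 7: note_on(82): all voices busy, STEAL voice 0 (pitch 62, oldest) -> assign | voices=[82 89 61]
Op 8: note_on(67): all voices busy, STEAL voice 1 (pitch 89, oldest) -> assign | voices=[82 67 61]
Op 9: note_on(65): all voices busy, STEAL voice 2 (pitch 61, oldest) -> assign | voices=[82 67 65]
Op 10: note_off(82): free voice 0 | voices=[- 67 65]
Op 11: note_off(67): free voice 1 | voices=[- - 65]
Op 12: note_off(65): free voice 2 | voices=[- - -]

Answer: 6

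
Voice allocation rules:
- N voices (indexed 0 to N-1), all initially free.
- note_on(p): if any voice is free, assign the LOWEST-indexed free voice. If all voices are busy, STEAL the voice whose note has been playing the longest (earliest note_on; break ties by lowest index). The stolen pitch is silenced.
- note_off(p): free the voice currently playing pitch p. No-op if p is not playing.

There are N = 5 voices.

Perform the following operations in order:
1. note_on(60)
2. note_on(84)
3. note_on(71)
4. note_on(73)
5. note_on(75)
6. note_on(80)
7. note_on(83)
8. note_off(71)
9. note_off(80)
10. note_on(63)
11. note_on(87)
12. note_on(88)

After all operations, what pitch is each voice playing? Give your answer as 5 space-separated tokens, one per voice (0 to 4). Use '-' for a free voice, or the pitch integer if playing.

Answer: 63 83 87 88 75

Derivation:
Op 1: note_on(60): voice 0 is free -> assigned | voices=[60 - - - -]
Op 2: note_on(84): voice 1 is free -> assigned | voices=[60 84 - - -]
Op 3: note_on(71): voice 2 is free -> assigned | voices=[60 84 71 - -]
Op 4: note_on(73): voice 3 is free -> assigned | voices=[60 84 71 73 -]
Op 5: note_on(75): voice 4 is free -> assigned | voices=[60 84 71 73 75]
Op 6: note_on(80): all voices busy, STEAL voice 0 (pitch 60, oldest) -> assign | voices=[80 84 71 73 75]
Op 7: note_on(83): all voices busy, STEAL voice 1 (pitch 84, oldest) -> assign | voices=[80 83 71 73 75]
Op 8: note_off(71): free voice 2 | voices=[80 83 - 73 75]
Op 9: note_off(80): free voice 0 | voices=[- 83 - 73 75]
Op 10: note_on(63): voice 0 is free -> assigned | voices=[63 83 - 73 75]
Op 11: note_on(87): voice 2 is free -> assigned | voices=[63 83 87 73 75]
Op 12: note_on(88): all voices busy, STEAL voice 3 (pitch 73, oldest) -> assign | voices=[63 83 87 88 75]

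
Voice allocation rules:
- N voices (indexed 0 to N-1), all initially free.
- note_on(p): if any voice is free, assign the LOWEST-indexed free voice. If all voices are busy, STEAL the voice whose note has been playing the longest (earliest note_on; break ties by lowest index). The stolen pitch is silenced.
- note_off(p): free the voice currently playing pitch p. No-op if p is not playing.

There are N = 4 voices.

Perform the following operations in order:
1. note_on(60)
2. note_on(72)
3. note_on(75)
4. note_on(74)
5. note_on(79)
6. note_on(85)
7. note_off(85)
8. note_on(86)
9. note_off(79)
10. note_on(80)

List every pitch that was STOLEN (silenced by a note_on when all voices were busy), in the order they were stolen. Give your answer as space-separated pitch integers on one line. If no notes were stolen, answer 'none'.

Op 1: note_on(60): voice 0 is free -> assigned | voices=[60 - - -]
Op 2: note_on(72): voice 1 is free -> assigned | voices=[60 72 - -]
Op 3: note_on(75): voice 2 is free -> assigned | voices=[60 72 75 -]
Op 4: note_on(74): voice 3 is free -> assigned | voices=[60 72 75 74]
Op 5: note_on(79): all voices busy, STEAL voice 0 (pitch 60, oldest) -> assign | voices=[79 72 75 74]
Op 6: note_on(85): all voices busy, STEAL voice 1 (pitch 72, oldest) -> assign | voices=[79 85 75 74]
Op 7: note_off(85): free voice 1 | voices=[79 - 75 74]
Op 8: note_on(86): voice 1 is free -> assigned | voices=[79 86 75 74]
Op 9: note_off(79): free voice 0 | voices=[- 86 75 74]
Op 10: note_on(80): voice 0 is free -> assigned | voices=[80 86 75 74]

Answer: 60 72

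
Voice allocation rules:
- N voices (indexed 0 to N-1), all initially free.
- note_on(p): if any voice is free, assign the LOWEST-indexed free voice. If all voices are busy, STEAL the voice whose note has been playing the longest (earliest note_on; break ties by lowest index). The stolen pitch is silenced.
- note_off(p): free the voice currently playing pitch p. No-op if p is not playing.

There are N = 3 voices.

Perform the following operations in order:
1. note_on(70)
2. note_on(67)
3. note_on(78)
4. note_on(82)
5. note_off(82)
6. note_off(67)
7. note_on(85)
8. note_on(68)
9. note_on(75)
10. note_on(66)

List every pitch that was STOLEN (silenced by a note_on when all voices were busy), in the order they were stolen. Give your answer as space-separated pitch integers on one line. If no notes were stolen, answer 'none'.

Op 1: note_on(70): voice 0 is free -> assigned | voices=[70 - -]
Op 2: note_on(67): voice 1 is free -> assigned | voices=[70 67 -]
Op 3: note_on(78): voice 2 is free -> assigned | voices=[70 67 78]
Op 4: note_on(82): all voices busy, STEAL voice 0 (pitch 70, oldest) -> assign | voices=[82 67 78]
Op 5: note_off(82): free voice 0 | voices=[- 67 78]
Op 6: note_off(67): free voice 1 | voices=[- - 78]
Op 7: note_on(85): voice 0 is free -> assigned | voices=[85 - 78]
Op 8: note_on(68): voice 1 is free -> assigned | voices=[85 68 78]
Op 9: note_on(75): all voices busy, STEAL voice 2 (pitch 78, oldest) -> assign | voices=[85 68 75]
Op 10: note_on(66): all voices busy, STEAL voice 0 (pitch 85, oldest) -> assign | voices=[66 68 75]

Answer: 70 78 85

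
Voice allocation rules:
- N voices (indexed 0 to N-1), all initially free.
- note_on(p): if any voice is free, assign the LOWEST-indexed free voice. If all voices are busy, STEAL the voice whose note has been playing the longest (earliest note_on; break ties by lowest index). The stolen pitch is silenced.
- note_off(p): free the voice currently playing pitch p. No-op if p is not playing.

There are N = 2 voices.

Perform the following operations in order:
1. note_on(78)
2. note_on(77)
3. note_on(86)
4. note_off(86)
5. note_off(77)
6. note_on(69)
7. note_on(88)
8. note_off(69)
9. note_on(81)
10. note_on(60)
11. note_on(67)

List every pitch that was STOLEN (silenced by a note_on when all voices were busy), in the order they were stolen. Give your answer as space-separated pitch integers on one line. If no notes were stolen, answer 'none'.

Op 1: note_on(78): voice 0 is free -> assigned | voices=[78 -]
Op 2: note_on(77): voice 1 is free -> assigned | voices=[78 77]
Op 3: note_on(86): all voices busy, STEAL voice 0 (pitch 78, oldest) -> assign | voices=[86 77]
Op 4: note_off(86): free voice 0 | voices=[- 77]
Op 5: note_off(77): free voice 1 | voices=[- -]
Op 6: note_on(69): voice 0 is free -> assigned | voices=[69 -]
Op 7: note_on(88): voice 1 is free -> assigned | voices=[69 88]
Op 8: note_off(69): free voice 0 | voices=[- 88]
Op 9: note_on(81): voice 0 is free -> assigned | voices=[81 88]
Op 10: note_on(60): all voices busy, STEAL voice 1 (pitch 88, oldest) -> assign | voices=[81 60]
Op 11: note_on(67): all voices busy, STEAL voice 0 (pitch 81, oldest) -> assign | voices=[67 60]

Answer: 78 88 81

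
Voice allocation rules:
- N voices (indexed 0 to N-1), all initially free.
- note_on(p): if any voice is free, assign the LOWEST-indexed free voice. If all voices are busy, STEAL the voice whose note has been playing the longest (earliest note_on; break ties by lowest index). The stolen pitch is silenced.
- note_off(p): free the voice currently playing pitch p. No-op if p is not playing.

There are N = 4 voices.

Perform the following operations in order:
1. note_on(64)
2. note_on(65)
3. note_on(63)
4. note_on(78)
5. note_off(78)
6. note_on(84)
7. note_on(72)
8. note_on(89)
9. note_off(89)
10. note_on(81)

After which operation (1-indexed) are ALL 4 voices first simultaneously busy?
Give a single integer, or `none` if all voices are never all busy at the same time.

Answer: 4

Derivation:
Op 1: note_on(64): voice 0 is free -> assigned | voices=[64 - - -]
Op 2: note_on(65): voice 1 is free -> assigned | voices=[64 65 - -]
Op 3: note_on(63): voice 2 is free -> assigned | voices=[64 65 63 -]
Op 4: note_on(78): voice 3 is free -> assigned | voices=[64 65 63 78]
Op 5: note_off(78): free voice 3 | voices=[64 65 63 -]
Op 6: note_on(84): voice 3 is free -> assigned | voices=[64 65 63 84]
Op 7: note_on(72): all voices busy, STEAL voice 0 (pitch 64, oldest) -> assign | voices=[72 65 63 84]
Op 8: note_on(89): all voices busy, STEAL voice 1 (pitch 65, oldest) -> assign | voices=[72 89 63 84]
Op 9: note_off(89): free voice 1 | voices=[72 - 63 84]
Op 10: note_on(81): voice 1 is free -> assigned | voices=[72 81 63 84]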